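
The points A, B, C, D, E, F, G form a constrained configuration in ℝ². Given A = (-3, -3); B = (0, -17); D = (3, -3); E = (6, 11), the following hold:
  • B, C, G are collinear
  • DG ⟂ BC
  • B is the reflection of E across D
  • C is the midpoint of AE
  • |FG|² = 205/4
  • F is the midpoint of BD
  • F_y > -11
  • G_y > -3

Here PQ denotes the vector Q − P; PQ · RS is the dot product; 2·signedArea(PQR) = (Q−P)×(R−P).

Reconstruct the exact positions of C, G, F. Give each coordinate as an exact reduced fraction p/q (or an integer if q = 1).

C = (3/2, 4)
F = (3/2, -10)
G = (199/197, -563/197)

1. C_x = 3/2  [C is the midpoint of AE]
2. C_y = 4  [C is the midpoint of AE]
   → C = (3/2, 4)
3. G_x = 199/197  [B, C, G are collinear ∩ DG ⟂ BC]
4. G_y = -563/197  [B, C, G are collinear ∩ DG ⟂ BC]
   → G = (199/197, -563/197)
5. F_x = 3/2  [F is the midpoint of BD]
6. F_y = -10  [F is the midpoint of BD]
   → F = (3/2, -10)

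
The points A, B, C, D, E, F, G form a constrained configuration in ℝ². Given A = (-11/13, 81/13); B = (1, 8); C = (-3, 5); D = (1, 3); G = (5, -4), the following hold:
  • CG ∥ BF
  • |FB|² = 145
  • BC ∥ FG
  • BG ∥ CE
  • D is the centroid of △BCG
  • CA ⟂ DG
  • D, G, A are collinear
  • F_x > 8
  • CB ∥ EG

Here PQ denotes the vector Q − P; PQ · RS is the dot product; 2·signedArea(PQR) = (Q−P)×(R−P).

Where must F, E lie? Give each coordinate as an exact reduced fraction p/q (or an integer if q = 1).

1. F_x = 9  [BC ∥ FG ∩ CG ∥ BF]
2. F_y = -1  [BC ∥ FG ∩ CG ∥ BF]
   → F = (9, -1)
3. E_x = 1  [CB ∥ EG ∩ BG ∥ CE]
4. E_y = -7  [CB ∥ EG ∩ BG ∥ CE]
   → E = (1, -7)

E = (1, -7)
F = (9, -1)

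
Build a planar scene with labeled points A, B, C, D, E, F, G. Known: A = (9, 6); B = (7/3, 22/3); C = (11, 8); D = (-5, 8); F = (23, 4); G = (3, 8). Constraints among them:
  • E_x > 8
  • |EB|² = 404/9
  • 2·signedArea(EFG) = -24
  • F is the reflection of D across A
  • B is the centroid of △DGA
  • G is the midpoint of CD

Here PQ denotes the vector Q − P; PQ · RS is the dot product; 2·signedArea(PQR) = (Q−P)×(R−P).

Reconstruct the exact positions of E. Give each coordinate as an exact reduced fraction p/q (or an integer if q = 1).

1. E_x = 9  [line -4·x + -20·y + 196 = 0 ∩ |EB|² = 404/9]
2. E_y = 8  [line -4·x + -20·y + 196 = 0 ∩ |EB|² = 404/9]
   → E = (9, 8)

E = (9, 8)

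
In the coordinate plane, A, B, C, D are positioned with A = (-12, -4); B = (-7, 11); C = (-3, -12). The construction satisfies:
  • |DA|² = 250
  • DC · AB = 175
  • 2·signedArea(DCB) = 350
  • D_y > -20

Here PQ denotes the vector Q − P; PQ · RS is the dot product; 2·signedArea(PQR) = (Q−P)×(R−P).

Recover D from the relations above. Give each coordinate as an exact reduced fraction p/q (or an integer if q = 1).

D = (-17, -19)

1. D_x = -17  [2·signedArea(DCB) = 350 ∩ DC · AB = 175]
2. D_y = -19  [2·signedArea(DCB) = 350 ∩ DC · AB = 175]
   → D = (-17, -19)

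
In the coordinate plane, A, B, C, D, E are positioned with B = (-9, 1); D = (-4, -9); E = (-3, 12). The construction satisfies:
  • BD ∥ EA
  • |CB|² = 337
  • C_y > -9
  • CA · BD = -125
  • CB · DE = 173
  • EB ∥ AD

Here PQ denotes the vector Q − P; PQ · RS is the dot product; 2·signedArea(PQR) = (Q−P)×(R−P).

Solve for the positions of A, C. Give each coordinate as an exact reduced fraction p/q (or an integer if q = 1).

1. A_x = 2  [EB ∥ AD ∩ BD ∥ EA]
2. A_y = 2  [EB ∥ AD ∩ BD ∥ EA]
   → A = (2, 2)
3. C_x = 7  [CA · BD = -125 ∩ CB · DE = 173]
4. C_y = -8  [CA · BD = -125 ∩ CB · DE = 173]
   → C = (7, -8)

A = (2, 2)
C = (7, -8)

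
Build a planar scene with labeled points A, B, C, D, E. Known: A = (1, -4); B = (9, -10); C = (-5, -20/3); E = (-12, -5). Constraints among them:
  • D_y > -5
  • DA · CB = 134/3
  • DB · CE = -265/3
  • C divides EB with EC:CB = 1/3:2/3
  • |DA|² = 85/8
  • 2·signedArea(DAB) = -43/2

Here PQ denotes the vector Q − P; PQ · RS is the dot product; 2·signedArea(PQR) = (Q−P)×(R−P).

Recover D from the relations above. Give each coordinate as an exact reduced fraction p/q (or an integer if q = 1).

D = (-9/4, -17/4)

1. D_x = -9/4  [DA · CB = 134/3 ∩ 2·signedArea(DAB) = -43/2]
2. D_y = -17/4  [DA · CB = 134/3 ∩ 2·signedArea(DAB) = -43/2]
   → D = (-9/4, -17/4)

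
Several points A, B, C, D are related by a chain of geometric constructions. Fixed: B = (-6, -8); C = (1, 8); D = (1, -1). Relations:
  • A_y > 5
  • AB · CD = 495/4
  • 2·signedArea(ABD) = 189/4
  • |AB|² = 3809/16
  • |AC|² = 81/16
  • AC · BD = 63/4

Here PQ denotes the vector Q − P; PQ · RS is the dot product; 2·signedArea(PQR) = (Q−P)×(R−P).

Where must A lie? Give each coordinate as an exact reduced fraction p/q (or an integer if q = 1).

A = (1, 23/4)

1. A_x = 1  [2·signedArea(ABD) = 189/4 ∩ AC · BD = 63/4]
2. A_y = 23/4  [2·signedArea(ABD) = 189/4 ∩ AC · BD = 63/4]
   → A = (1, 23/4)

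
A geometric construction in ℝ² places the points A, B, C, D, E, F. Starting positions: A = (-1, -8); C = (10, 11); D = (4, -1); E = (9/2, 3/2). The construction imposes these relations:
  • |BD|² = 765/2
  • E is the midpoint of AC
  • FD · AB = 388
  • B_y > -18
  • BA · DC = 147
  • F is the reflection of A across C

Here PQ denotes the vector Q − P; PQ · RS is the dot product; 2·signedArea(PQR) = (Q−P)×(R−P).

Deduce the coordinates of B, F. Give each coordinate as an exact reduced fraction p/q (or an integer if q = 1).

1. B_x = -13/2  [line -6·x + -12·y + -249 = 0 ∩ |BD|² = 765/2]
2. B_y = -35/2  [line -6·x + -12·y + -249 = 0 ∩ |BD|² = 765/2]
   → B = (-13/2, -35/2)
3. F_x = 21  [F is the reflection of A across C]
4. F_y = 30  [F is the reflection of A across C]
   → F = (21, 30)

B = (-13/2, -35/2)
F = (21, 30)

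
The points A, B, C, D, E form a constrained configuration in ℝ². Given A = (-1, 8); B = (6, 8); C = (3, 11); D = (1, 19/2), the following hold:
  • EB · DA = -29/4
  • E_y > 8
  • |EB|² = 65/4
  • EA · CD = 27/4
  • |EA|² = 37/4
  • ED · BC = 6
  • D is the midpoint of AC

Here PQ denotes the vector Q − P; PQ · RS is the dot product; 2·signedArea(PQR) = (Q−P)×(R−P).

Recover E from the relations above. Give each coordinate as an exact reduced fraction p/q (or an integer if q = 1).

1. E_x = 2  [EA · CD = 27/4 ∩ ED · BC = 6]
2. E_y = 17/2  [EA · CD = 27/4 ∩ ED · BC = 6]
   → E = (2, 17/2)

E = (2, 17/2)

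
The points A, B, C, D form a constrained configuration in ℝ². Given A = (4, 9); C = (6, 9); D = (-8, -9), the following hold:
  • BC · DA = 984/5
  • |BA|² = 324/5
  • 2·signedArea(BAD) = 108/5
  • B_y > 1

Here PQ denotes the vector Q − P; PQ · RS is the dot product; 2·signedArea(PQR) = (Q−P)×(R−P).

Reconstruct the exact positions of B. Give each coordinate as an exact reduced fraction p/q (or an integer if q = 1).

1. B_x = 2/5  [2·signedArea(BAD) = 108/5 ∩ BC · DA = 984/5]
2. B_y = 9/5  [2·signedArea(BAD) = 108/5 ∩ BC · DA = 984/5]
   → B = (2/5, 9/5)

B = (2/5, 9/5)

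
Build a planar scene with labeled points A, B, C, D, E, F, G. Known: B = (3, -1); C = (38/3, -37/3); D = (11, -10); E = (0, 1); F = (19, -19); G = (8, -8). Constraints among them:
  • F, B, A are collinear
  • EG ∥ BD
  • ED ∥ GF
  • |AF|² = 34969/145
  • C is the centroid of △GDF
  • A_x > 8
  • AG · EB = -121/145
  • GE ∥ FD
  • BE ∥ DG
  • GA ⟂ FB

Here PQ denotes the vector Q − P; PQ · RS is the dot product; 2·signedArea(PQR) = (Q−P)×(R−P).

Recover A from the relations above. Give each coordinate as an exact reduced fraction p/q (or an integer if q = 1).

A = (1259/145, -1072/145)

1. A_x = 1259/145  [F, B, A are collinear ∩ GA ⟂ FB]
2. A_y = -1072/145  [F, B, A are collinear ∩ GA ⟂ FB]
   → A = (1259/145, -1072/145)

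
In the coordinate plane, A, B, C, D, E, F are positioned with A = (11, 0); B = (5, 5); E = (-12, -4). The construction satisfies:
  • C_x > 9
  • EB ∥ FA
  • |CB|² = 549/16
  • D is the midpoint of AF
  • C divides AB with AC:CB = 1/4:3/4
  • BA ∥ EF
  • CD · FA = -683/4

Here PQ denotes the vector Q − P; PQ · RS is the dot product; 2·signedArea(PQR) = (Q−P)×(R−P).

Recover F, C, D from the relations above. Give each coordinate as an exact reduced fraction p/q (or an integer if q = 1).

1. F_x = -6  [EB ∥ FA ∩ BA ∥ EF]
2. F_y = -9  [EB ∥ FA ∩ BA ∥ EF]
   → F = (-6, -9)
3. C_x = 19/2  [C divides AB with AC:CB = 1/4:3/4]
4. C_y = 5/4  [C divides AB with AC:CB = 1/4:3/4]
   → C = (19/2, 5/4)
5. D_x = 5/2  [D is the midpoint of AF]
6. D_y = -9/2  [D is the midpoint of AF]
   → D = (5/2, -9/2)

C = (19/2, 5/4)
D = (5/2, -9/2)
F = (-6, -9)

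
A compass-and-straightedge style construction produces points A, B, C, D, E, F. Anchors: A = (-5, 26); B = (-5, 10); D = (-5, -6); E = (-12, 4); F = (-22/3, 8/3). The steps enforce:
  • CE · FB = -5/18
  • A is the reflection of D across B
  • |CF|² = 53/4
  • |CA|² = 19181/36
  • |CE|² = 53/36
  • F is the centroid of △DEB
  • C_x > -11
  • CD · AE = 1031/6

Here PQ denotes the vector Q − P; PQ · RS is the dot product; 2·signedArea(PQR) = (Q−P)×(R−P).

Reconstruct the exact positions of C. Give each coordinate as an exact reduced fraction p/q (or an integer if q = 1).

C = (-65/6, 11/3)

1. C_x = -65/6  [line 7·x + 22·y + -29/6 = 0 ∩ |CE|² = 53/36]
2. C_y = 11/3  [line 7·x + 22·y + -29/6 = 0 ∩ |CE|² = 53/36]
   → C = (-65/6, 11/3)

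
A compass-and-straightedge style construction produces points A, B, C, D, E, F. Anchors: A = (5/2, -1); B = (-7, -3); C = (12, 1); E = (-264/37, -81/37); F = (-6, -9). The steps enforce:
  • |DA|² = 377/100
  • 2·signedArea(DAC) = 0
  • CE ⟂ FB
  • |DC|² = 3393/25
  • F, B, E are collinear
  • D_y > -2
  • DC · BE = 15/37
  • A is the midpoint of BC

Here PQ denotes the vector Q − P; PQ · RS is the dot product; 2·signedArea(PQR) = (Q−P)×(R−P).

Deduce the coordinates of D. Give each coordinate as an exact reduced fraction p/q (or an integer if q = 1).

1. D_x = 3/5  [2·signedArea(DAC) = 0 ∩ DC · BE = 15/37]
2. D_y = -7/5  [2·signedArea(DAC) = 0 ∩ DC · BE = 15/37]
   → D = (3/5, -7/5)

D = (3/5, -7/5)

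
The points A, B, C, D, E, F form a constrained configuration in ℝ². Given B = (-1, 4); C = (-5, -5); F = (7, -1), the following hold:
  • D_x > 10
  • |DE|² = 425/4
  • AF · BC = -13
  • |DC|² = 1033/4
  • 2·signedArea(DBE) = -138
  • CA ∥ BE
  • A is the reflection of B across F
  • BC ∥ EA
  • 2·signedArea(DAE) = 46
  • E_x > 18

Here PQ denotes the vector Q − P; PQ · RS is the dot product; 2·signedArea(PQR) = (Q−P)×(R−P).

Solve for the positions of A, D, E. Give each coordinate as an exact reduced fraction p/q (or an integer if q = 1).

1. A_x = 15  [A is the reflection of B across F]
2. A_y = -6  [A is the reflection of B across F]
   → A = (15, -6)
3. E_x = 19  [BC ∥ EA ∩ CA ∥ BE]
4. E_y = 3  [BC ∥ EA ∩ CA ∥ BE]
   → E = (19, 3)
5. D_x = 11  [2·signedArea(DBE) = -138 ∩ 2·signedArea(DAE) = 46]
6. D_y = -7/2  [2·signedArea(DBE) = -138 ∩ 2·signedArea(DAE) = 46]
   → D = (11, -7/2)

A = (15, -6)
D = (11, -7/2)
E = (19, 3)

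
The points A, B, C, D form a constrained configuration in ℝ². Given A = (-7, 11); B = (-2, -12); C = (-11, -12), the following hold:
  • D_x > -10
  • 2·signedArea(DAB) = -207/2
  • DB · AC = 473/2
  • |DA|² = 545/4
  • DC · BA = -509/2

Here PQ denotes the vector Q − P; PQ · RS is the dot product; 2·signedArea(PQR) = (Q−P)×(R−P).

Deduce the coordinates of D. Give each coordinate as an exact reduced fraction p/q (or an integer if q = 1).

1. D_x = -9  [DB · AC = 473/2 ∩ DC · BA = -509/2]
2. D_y = -1/2  [DB · AC = 473/2 ∩ DC · BA = -509/2]
   → D = (-9, -1/2)

D = (-9, -1/2)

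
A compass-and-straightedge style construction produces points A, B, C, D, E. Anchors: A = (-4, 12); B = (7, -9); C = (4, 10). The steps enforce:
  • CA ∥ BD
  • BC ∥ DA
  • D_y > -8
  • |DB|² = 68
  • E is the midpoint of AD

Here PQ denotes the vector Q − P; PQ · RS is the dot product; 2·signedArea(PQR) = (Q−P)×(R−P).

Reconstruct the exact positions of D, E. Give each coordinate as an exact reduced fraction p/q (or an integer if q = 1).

D = (-1, -7)
E = (-5/2, 5/2)

1. D_x = -1  [BC ∥ DA ∩ CA ∥ BD]
2. D_y = -7  [BC ∥ DA ∩ CA ∥ BD]
   → D = (-1, -7)
3. E_x = -5/2  [E is the midpoint of AD]
4. E_y = 5/2  [E is the midpoint of AD]
   → E = (-5/2, 5/2)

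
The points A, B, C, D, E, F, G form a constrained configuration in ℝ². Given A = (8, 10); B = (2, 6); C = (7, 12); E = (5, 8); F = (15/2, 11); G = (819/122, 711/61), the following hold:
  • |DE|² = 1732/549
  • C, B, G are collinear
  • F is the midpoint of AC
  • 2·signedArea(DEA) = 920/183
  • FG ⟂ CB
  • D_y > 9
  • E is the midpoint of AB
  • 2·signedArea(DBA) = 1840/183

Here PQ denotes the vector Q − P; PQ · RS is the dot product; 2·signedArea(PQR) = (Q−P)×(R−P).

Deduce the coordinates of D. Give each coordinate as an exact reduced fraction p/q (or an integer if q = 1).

1. D_x = 941/183  [line -2·x + 3·y + -3482/183 = 0 ∩ |DE|² = 1732/549]
2. D_y = 596/61  [line -2·x + 3·y + -3482/183 = 0 ∩ |DE|² = 1732/549]
   → D = (941/183, 596/61)

D = (941/183, 596/61)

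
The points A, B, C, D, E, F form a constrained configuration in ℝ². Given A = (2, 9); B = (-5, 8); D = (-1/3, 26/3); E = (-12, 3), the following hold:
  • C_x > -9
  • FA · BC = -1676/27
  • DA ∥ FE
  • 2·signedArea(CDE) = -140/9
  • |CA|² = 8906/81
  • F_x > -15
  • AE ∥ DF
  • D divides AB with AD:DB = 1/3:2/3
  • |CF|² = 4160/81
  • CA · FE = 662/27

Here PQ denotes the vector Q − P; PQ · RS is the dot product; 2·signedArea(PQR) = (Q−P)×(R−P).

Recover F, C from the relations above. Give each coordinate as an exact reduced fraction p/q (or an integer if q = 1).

C = (-73/9, 56/9)
F = (-43/3, 8/3)

1. F_x = -43/3  [DA ∥ FE ∩ AE ∥ DF]
2. F_y = 8/3  [DA ∥ FE ∩ AE ∥ DF]
   → F = (-43/3, 8/3)
3. C_x = -73/9  [2·signedArea(CDE) = -140/9 ∩ FA · BC = -1676/27]
4. C_y = 56/9  [2·signedArea(CDE) = -140/9 ∩ FA · BC = -1676/27]
   → C = (-73/9, 56/9)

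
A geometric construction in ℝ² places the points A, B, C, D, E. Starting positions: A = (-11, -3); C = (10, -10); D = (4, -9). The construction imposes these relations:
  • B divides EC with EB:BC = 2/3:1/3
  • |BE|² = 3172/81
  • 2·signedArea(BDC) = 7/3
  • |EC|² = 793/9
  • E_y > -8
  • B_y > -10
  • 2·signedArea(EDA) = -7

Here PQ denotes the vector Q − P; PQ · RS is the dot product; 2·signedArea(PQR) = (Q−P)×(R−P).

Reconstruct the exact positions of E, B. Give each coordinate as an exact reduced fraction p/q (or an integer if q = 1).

B = (7, -82/9)
E = (1, -22/3)

1. E_x = 1  [line -6·x + -15·y + -104 = 0 ∩ |EC|² = 793/9]
2. E_y = -22/3  [line -6·x + -15·y + -104 = 0 ∩ |EC|² = 793/9]
   → E = (1, -22/3)
3. B_x = 7  [B divides EC with EB:BC = 2/3:1/3]
4. B_y = -82/9  [B divides EC with EB:BC = 2/3:1/3]
   → B = (7, -82/9)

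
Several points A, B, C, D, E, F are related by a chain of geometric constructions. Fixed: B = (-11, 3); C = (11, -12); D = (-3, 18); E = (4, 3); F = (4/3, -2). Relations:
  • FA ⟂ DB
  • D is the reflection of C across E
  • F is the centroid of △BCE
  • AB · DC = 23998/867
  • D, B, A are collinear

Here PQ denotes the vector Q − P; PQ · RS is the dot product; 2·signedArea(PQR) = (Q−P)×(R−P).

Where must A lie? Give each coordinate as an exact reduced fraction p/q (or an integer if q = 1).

A = (-8969/867, 1222/289)

1. A_x = -8969/867  [D, B, A are collinear ∩ FA ⟂ DB]
2. A_y = 1222/289  [D, B, A are collinear ∩ FA ⟂ DB]
   → A = (-8969/867, 1222/289)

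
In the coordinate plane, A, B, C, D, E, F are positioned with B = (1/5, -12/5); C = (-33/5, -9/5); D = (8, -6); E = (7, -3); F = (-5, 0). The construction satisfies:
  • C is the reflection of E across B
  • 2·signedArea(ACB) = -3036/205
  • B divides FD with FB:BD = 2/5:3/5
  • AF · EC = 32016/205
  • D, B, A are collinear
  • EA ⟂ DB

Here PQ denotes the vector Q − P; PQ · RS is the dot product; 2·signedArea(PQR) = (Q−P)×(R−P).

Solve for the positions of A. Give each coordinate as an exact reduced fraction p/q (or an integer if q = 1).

A = (1237/205, -1044/205)

1. A_x = 1237/205  [D, B, A are collinear ∩ EA ⟂ DB]
2. A_y = -1044/205  [D, B, A are collinear ∩ EA ⟂ DB]
   → A = (1237/205, -1044/205)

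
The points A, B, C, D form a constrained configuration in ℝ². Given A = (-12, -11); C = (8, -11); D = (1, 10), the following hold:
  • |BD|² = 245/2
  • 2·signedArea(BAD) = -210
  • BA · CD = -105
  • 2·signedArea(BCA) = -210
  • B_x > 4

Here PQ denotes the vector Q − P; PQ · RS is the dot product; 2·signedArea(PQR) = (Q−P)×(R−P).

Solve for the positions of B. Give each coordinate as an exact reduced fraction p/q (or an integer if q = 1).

B = (9/2, -1/2)

1. B_x = 9/2  [2·signedArea(BAD) = -210 ∩ BA · CD = -105]
2. B_y = -1/2  [2·signedArea(BAD) = -210 ∩ BA · CD = -105]
   → B = (9/2, -1/2)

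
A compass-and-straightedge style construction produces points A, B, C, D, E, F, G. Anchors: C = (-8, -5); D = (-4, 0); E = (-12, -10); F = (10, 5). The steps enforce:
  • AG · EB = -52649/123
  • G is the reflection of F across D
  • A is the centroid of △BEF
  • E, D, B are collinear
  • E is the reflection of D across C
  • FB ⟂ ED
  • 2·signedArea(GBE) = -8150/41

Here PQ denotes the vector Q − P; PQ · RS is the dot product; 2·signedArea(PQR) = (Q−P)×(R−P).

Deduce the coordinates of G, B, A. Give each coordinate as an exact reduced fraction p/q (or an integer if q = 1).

A = (26/41, 200/123)
B = (160/41, 405/41)
G = (-18, -5)

1. G_x = -18  [G is the reflection of F across D]
2. G_y = -5  [G is the reflection of F across D]
   → G = (-18, -5)
3. B_x = 160/41  [E, D, B are collinear ∩ FB ⟂ ED]
4. B_y = 405/41  [E, D, B are collinear ∩ FB ⟂ ED]
   → B = (160/41, 405/41)
5. A_x = 26/41  [A is the centroid of △BEF]
6. A_y = 200/123  [A is the centroid of △BEF]
   → A = (26/41, 200/123)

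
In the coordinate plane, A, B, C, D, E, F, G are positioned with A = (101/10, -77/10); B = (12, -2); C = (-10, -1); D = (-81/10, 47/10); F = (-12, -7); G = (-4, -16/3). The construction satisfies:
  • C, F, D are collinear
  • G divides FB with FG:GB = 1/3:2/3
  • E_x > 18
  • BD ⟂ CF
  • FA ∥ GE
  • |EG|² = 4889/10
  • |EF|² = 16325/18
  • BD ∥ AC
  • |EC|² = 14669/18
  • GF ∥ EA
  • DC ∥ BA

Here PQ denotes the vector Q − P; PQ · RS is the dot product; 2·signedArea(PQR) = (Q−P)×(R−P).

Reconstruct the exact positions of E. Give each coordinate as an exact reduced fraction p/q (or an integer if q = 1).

1. E_x = 181/10  [GF ∥ EA ∩ FA ∥ GE]
2. E_y = -181/30  [GF ∥ EA ∩ FA ∥ GE]
   → E = (181/10, -181/30)

E = (181/10, -181/30)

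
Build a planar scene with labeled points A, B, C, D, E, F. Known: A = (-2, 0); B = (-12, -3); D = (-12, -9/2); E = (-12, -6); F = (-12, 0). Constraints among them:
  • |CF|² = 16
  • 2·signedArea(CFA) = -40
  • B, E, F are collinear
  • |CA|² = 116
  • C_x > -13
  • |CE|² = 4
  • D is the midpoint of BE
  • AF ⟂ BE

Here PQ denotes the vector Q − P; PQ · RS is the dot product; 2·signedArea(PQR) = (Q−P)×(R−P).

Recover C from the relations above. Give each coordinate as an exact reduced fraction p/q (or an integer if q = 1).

C = (-12, -4)

1. C_y = -4  [2·signedArea(CFA) = -40]
2. C_x = -12  [|CE|² = 4]
   → C = (-12, -4)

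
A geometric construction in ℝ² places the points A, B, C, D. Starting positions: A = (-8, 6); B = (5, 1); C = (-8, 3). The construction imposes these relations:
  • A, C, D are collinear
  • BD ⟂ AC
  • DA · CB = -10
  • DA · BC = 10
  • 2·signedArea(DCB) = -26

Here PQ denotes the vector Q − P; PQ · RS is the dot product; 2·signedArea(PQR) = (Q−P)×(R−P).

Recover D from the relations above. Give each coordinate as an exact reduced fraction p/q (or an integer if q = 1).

1. D_x = -8  [A, C, D are collinear ∩ BD ⟂ AC]
2. D_y = 1  [A, C, D are collinear ∩ BD ⟂ AC]
   → D = (-8, 1)

D = (-8, 1)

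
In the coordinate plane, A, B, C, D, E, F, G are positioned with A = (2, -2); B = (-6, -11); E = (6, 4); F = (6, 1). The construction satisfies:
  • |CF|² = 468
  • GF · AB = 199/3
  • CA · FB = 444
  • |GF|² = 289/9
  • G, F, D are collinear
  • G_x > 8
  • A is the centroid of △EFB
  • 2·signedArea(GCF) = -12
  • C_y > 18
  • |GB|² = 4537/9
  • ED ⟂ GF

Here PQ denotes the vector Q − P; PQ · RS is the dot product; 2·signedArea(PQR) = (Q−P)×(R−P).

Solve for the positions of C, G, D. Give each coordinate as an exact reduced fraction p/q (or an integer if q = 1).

1. C_x = 18  [line 12·x + 12·y + -444 = 0 ∩ |CF|² = 468]
2. C_y = 19  [line 12·x + 12·y + -444 = 0 ∩ |CF|² = 468]
   → C = (18, 19)
3. G_x = 26/3  [2·signedArea(GCF) = -12 ∩ GF · AB = 199/3]
4. G_y = 6  [2·signedArea(GCF) = -12 ∩ GF · AB = 199/3]
   → G = (26/3, 6)
5. D_x = 2094/289  [G, F, D are collinear ∩ ED ⟂ GF]
6. D_y = 964/289  [G, F, D are collinear ∩ ED ⟂ GF]
   → D = (2094/289, 964/289)

C = (18, 19)
D = (2094/289, 964/289)
G = (26/3, 6)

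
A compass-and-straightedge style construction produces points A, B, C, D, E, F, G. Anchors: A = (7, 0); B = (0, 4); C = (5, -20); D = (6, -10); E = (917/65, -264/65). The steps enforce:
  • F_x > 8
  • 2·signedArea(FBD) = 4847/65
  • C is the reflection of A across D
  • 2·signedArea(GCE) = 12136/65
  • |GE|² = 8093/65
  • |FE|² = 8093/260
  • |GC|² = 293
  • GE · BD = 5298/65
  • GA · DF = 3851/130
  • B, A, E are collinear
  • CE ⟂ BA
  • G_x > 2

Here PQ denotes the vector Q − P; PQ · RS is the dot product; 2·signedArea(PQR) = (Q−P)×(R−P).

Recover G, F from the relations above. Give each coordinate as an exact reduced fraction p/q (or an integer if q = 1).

1. G_x = 3  [GE · BD = 5298/65 ∩ 2·signedArea(GCE) = 12136/65]
2. G_y = -3  [GE · BD = 5298/65 ∩ 2·signedArea(GCE) = 12136/65]
   → G = (3, -3)
3. F_x = 556/65  [2·signedArea(FBD) = 4847/65 ∩ GA · DF = 3851/130]
4. F_y = -459/130  [2·signedArea(FBD) = 4847/65 ∩ GA · DF = 3851/130]
   → F = (556/65, -459/130)

F = (556/65, -459/130)
G = (3, -3)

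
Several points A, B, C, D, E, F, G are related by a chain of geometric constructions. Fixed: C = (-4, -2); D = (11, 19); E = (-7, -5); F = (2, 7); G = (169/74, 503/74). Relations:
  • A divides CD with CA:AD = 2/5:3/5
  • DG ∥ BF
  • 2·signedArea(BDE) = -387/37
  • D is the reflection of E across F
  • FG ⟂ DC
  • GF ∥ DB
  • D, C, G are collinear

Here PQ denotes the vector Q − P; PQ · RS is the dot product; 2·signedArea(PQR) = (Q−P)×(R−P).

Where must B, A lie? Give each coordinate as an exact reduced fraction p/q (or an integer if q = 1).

1. B_x = 793/74  [DG ∥ BF ∩ GF ∥ DB]
2. B_y = 1421/74  [DG ∥ BF ∩ GF ∥ DB]
   → B = (793/74, 1421/74)
3. A_x = 2  [A divides CD with CA:AD = 2/5:3/5]
4. A_y = 32/5  [A divides CD with CA:AD = 2/5:3/5]
   → A = (2, 32/5)

A = (2, 32/5)
B = (793/74, 1421/74)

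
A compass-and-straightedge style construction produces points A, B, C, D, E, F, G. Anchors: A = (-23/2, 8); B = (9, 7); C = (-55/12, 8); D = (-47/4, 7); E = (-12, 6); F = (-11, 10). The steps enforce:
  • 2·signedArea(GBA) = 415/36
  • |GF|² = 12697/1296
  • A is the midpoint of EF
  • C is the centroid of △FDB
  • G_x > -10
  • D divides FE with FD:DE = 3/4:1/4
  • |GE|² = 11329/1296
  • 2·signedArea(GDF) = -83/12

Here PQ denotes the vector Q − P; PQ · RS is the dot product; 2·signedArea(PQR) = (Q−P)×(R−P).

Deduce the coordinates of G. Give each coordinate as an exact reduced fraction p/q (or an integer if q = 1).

1. G_x = -337/36  [2·signedArea(GBA) = 415/36 ∩ 2·signedArea(GDF) = -83/12]
2. G_y = 22/3  [2·signedArea(GBA) = 415/36 ∩ 2·signedArea(GDF) = -83/12]
   → G = (-337/36, 22/3)

G = (-337/36, 22/3)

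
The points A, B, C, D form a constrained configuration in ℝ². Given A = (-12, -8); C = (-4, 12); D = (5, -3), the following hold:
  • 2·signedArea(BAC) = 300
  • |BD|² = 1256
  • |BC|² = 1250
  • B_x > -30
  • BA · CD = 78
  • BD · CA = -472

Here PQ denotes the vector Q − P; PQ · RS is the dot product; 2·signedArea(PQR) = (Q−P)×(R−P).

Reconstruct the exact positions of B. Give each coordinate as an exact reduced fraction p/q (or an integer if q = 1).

1. B_x = -29  [2·signedArea(BAC) = 300 ∩ BD · CA = -472]
2. B_y = -13  [2·signedArea(BAC) = 300 ∩ BD · CA = -472]
   → B = (-29, -13)

B = (-29, -13)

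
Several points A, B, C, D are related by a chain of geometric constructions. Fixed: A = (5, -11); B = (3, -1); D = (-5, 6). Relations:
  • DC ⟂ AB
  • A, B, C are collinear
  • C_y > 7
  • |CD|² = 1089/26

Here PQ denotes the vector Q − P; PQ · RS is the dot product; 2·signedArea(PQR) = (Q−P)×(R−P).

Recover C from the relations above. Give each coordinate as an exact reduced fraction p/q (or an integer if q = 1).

C = (35/26, 189/26)

1. C_x = 35/26  [A, B, C are collinear ∩ DC ⟂ AB]
2. C_y = 189/26  [A, B, C are collinear ∩ DC ⟂ AB]
   → C = (35/26, 189/26)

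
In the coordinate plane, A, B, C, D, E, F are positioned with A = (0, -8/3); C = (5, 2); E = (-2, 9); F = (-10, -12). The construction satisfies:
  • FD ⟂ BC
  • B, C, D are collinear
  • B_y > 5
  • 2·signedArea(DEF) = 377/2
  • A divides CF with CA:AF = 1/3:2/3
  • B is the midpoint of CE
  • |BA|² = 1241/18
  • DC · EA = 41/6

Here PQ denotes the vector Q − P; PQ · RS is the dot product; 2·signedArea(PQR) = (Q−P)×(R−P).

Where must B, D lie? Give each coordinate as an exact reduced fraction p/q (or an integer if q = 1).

B = (3/2, 11/2)
D = (9/2, 5/2)

1. B_x = 3/2  [B is the midpoint of CE]
2. B_y = 11/2  [B is the midpoint of CE]
   → B = (3/2, 11/2)
3. D_x = 9/2  [B, C, D are collinear ∩ FD ⟂ BC]
4. D_y = 5/2  [B, C, D are collinear ∩ FD ⟂ BC]
   → D = (9/2, 5/2)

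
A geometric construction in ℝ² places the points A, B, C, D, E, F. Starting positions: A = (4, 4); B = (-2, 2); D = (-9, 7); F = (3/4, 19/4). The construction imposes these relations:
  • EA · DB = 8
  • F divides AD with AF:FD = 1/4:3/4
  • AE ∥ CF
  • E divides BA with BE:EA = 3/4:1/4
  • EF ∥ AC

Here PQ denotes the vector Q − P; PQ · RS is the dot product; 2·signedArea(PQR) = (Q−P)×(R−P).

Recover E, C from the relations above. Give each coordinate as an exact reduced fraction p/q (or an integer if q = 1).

1. E_x = 5/2  [E divides BA with BE:EA = 3/4:1/4]
2. E_y = 7/2  [E divides BA with BE:EA = 3/4:1/4]
   → E = (5/2, 7/2)
3. C_x = 9/4  [AE ∥ CF ∩ EF ∥ AC]
4. C_y = 21/4  [AE ∥ CF ∩ EF ∥ AC]
   → C = (9/4, 21/4)

C = (9/4, 21/4)
E = (5/2, 7/2)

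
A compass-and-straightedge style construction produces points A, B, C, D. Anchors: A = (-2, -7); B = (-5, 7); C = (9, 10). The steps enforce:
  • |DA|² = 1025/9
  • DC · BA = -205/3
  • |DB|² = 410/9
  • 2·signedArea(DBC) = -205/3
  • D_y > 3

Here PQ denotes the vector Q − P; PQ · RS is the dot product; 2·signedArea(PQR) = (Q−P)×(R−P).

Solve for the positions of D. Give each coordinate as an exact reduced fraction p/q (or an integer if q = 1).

D = (2/3, 10/3)

1. D_x = 2/3  [line -3·x + 14·y + -134/3 = 0 ∩ |DA|² = 1025/9]
2. D_y = 10/3  [line -3·x + 14·y + -134/3 = 0 ∩ |DA|² = 1025/9]
   → D = (2/3, 10/3)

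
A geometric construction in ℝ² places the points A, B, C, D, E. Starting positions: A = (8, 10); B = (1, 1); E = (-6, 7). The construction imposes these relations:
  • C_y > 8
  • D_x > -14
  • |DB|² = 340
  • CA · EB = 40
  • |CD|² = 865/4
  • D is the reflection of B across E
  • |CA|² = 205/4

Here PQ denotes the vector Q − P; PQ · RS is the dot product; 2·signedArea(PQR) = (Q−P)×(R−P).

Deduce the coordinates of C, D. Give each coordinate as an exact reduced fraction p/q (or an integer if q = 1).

1. D_x = -13  [D is the reflection of B across E]
2. D_y = 13  [D is the reflection of B across E]
   → D = (-13, 13)
3. C_x = 1  [line -7·x + 6·y + -44 = 0 ∩ |CD|² = 865/4]
4. C_y = 17/2  [line -7·x + 6·y + -44 = 0 ∩ |CD|² = 865/4]
   → C = (1, 17/2)

C = (1, 17/2)
D = (-13, 13)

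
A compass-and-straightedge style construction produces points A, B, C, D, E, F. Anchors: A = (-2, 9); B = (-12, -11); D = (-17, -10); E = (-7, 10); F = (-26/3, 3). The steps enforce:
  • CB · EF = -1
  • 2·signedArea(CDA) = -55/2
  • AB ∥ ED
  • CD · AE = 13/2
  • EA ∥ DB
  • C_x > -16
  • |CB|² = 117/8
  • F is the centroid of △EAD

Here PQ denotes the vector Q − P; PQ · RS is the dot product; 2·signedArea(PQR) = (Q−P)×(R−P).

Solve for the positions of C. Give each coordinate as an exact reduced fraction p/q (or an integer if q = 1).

1. C_x = -63/4  [2·signedArea(CDA) = -55/2 ∩ CD · AE = 13/2]
2. C_y = -41/4  [2·signedArea(CDA) = -55/2 ∩ CD · AE = 13/2]
   → C = (-63/4, -41/4)

C = (-63/4, -41/4)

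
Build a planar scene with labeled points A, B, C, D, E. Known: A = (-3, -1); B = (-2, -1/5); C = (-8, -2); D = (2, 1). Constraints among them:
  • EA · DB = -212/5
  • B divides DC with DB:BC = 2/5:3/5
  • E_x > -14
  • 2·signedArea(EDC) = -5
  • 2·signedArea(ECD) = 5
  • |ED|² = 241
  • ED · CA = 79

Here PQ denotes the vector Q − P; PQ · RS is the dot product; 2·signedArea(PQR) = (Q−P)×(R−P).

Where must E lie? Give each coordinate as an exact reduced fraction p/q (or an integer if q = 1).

E = (-13, -3)

1. E_x = -13  [ED · CA = 79 ∩ 2·signedArea(ECD) = 5]
2. E_y = -3  [ED · CA = 79 ∩ 2·signedArea(ECD) = 5]
   → E = (-13, -3)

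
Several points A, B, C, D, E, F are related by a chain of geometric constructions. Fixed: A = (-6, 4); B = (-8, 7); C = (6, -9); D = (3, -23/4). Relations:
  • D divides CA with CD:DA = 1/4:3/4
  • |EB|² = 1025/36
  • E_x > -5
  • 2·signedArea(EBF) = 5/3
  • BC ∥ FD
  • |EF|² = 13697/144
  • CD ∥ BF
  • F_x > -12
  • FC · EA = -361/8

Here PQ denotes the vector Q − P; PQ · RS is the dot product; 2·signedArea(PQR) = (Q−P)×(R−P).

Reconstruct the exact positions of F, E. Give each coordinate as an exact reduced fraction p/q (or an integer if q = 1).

1. F_x = -11  [BC ∥ FD ∩ CD ∥ BF]
2. F_y = 41/4  [BC ∥ FD ∩ CD ∥ BF]
   → F = (-11, 41/4)
3. E_x = -14/3  [2·signedArea(EBF) = 5/3 ∩ FC · EA = -361/8]
4. E_y = 17/6  [2·signedArea(EBF) = 5/3 ∩ FC · EA = -361/8]
   → E = (-14/3, 17/6)

E = (-14/3, 17/6)
F = (-11, 41/4)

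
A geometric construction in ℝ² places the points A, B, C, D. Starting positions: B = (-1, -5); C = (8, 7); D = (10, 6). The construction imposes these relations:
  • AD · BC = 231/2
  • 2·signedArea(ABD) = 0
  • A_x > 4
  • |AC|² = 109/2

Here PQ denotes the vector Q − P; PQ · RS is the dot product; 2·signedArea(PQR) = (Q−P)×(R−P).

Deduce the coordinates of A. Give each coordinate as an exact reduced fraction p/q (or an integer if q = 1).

1. A_x = 9/2  [2·signedArea(ABD) = 0 ∩ AD · BC = 231/2]
2. A_y = 1/2  [2·signedArea(ABD) = 0 ∩ AD · BC = 231/2]
   → A = (9/2, 1/2)

A = (9/2, 1/2)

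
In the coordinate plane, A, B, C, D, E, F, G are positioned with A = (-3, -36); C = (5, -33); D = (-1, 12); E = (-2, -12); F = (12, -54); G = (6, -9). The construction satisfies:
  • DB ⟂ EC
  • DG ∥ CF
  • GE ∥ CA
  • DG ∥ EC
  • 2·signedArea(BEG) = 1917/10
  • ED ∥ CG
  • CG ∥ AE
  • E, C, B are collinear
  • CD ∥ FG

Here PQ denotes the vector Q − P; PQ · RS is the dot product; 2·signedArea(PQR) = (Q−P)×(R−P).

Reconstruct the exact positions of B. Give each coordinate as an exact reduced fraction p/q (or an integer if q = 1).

B = (-91/10, 93/10)

1. B_x = -91/10  [E, C, B are collinear ∩ DB ⟂ EC]
2. B_y = 93/10  [E, C, B are collinear ∩ DB ⟂ EC]
   → B = (-91/10, 93/10)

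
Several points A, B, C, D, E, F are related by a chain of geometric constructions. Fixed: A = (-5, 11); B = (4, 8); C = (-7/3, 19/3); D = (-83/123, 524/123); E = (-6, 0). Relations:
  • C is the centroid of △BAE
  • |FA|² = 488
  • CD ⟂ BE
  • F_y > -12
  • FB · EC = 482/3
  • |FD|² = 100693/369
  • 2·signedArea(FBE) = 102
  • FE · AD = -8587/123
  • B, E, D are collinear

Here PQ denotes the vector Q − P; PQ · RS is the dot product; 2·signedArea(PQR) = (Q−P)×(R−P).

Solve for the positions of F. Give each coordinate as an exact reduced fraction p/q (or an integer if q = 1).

F = (-7, -11)

1. F_x = -7  [2·signedArea(FBE) = 102 ∩ FB · EC = 482/3]
2. F_y = -11  [2·signedArea(FBE) = 102 ∩ FB · EC = 482/3]
   → F = (-7, -11)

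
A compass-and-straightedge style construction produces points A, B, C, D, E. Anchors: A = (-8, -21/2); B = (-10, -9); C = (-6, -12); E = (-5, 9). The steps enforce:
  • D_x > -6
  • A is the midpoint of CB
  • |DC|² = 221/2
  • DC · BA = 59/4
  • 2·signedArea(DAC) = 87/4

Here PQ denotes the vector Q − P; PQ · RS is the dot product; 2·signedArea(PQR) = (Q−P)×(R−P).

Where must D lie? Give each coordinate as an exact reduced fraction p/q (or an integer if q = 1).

D = (-11/2, -3/2)

1. D_x = -11/2  [DC · BA = 59/4 ∩ 2·signedArea(DAC) = 87/4]
2. D_y = -3/2  [DC · BA = 59/4 ∩ 2·signedArea(DAC) = 87/4]
   → D = (-11/2, -3/2)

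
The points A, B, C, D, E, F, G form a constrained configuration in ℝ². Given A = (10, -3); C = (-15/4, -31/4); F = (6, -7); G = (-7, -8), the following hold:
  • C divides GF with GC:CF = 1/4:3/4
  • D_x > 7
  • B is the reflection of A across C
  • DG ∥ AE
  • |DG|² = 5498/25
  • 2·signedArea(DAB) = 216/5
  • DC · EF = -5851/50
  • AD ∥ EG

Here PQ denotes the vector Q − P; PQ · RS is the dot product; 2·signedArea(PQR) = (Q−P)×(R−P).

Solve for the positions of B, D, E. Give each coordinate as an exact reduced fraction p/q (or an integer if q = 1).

1. B_x = -35/2  [B is the reflection of A across C]
2. B_y = -25/2  [B is the reflection of A across C]
   → B = (-35/2, -25/2)
3. D_x = 38/5  [line 19/2·x + -55/2·y + -2207/10 = 0 ∩ |DG|² = 5498/25]
4. D_y = -27/5  [line 19/2·x + -55/2·y + -2207/10 = 0 ∩ |DG|² = 5498/25]
   → D = (38/5, -27/5)
5. E_x = -23/5  [AD ∥ EG ∩ DG ∥ AE]
6. E_y = -28/5  [AD ∥ EG ∩ DG ∥ AE]
   → E = (-23/5, -28/5)

B = (-35/2, -25/2)
D = (38/5, -27/5)
E = (-23/5, -28/5)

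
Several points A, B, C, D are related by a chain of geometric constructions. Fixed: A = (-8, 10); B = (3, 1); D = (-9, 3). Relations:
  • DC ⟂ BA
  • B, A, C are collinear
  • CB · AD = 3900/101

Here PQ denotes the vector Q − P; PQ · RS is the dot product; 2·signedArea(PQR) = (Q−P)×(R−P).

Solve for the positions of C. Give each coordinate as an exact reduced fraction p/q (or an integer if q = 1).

1. C_x = -522/101  [B, A, C are collinear ∩ DC ⟂ BA]
2. C_y = 776/101  [B, A, C are collinear ∩ DC ⟂ BA]
   → C = (-522/101, 776/101)

C = (-522/101, 776/101)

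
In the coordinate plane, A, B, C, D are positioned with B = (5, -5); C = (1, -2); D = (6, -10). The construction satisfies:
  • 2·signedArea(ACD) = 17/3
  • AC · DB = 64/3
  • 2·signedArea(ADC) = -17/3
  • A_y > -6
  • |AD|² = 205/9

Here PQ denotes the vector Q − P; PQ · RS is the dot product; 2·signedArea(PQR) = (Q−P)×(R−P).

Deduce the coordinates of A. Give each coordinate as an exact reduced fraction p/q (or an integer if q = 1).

1. A_x = 4  [2·signedArea(ADC) = -17/3 ∩ AC · DB = 64/3]
2. A_y = -17/3  [2·signedArea(ADC) = -17/3 ∩ AC · DB = 64/3]
   → A = (4, -17/3)

A = (4, -17/3)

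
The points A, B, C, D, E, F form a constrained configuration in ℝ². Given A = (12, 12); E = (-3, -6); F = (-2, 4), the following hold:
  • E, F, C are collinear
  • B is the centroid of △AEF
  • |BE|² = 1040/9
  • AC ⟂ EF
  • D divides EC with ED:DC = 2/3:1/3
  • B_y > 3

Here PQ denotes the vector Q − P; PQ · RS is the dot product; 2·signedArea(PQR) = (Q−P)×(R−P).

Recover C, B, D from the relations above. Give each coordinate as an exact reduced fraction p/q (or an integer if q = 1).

1. C_x = -108/101  [E, F, C are collinear ∩ AC ⟂ EF]
2. C_y = 1344/101  [E, F, C are collinear ∩ AC ⟂ EF]
   → C = (-108/101, 1344/101)
3. B_x = 7/3  [B is the centroid of △AEF]
4. B_y = 10/3  [B is the centroid of △AEF]
   → B = (7/3, 10/3)
5. D_x = -173/101  [D divides EC with ED:DC = 2/3:1/3]
6. D_y = 694/101  [D divides EC with ED:DC = 2/3:1/3]
   → D = (-173/101, 694/101)

B = (7/3, 10/3)
C = (-108/101, 1344/101)
D = (-173/101, 694/101)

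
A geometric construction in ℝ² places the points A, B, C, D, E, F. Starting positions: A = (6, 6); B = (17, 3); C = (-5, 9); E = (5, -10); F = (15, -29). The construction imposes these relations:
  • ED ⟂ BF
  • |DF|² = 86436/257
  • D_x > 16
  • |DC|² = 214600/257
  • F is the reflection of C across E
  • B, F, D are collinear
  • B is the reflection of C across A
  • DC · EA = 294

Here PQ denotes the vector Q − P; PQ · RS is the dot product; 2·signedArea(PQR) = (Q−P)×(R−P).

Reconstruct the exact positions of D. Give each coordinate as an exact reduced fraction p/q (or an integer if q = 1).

D = (4149/257, -2749/257)

1. D_x = 4149/257  [B, F, D are collinear ∩ ED ⟂ BF]
2. D_y = -2749/257  [B, F, D are collinear ∩ ED ⟂ BF]
   → D = (4149/257, -2749/257)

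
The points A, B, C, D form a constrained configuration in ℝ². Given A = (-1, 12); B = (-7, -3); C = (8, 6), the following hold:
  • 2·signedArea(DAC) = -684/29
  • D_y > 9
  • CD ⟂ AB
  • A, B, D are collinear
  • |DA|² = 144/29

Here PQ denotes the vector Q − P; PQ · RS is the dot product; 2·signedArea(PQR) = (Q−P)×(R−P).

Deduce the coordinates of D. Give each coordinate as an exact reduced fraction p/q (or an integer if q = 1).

D = (-53/29, 288/29)

1. D_x = -53/29  [A, B, D are collinear ∩ CD ⟂ AB]
2. D_y = 288/29  [A, B, D are collinear ∩ CD ⟂ AB]
   → D = (-53/29, 288/29)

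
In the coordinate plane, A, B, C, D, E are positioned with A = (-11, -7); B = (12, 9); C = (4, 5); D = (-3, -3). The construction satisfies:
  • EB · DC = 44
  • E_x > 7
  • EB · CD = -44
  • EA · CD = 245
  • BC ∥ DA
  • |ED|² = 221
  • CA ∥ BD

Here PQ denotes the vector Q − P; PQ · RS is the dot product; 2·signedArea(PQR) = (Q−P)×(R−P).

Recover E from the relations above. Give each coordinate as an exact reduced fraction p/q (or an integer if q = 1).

1. E_x = 8  [line 7·x + 8·y + -112 = 0 ∩ |ED|² = 221]
2. E_y = 7  [line 7·x + 8·y + -112 = 0 ∩ |ED|² = 221]
   → E = (8, 7)

E = (8, 7)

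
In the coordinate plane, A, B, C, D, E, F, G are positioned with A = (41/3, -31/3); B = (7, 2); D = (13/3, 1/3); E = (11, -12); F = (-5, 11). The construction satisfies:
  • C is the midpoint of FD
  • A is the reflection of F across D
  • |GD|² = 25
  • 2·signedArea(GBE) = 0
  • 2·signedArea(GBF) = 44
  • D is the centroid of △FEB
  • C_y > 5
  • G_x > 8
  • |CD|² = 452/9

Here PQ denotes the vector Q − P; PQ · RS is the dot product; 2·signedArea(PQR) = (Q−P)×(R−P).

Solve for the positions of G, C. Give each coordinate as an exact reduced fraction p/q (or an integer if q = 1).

1. G_x = 25/3  [2·signedArea(GBE) = 0 ∩ 2·signedArea(GBF) = 44]
2. G_y = -8/3  [2·signedArea(GBE) = 0 ∩ 2·signedArea(GBF) = 44]
   → G = (25/3, -8/3)
3. C_x = -1/3  [C is the midpoint of FD]
4. C_y = 17/3  [C is the midpoint of FD]
   → C = (-1/3, 17/3)

C = (-1/3, 17/3)
G = (25/3, -8/3)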